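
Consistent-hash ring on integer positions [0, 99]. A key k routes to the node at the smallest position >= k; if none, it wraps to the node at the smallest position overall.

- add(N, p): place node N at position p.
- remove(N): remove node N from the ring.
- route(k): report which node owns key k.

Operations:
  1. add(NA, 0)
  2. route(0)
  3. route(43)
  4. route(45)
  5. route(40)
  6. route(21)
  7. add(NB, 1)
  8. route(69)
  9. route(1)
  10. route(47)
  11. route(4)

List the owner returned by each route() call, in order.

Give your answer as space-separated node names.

Op 1: add NA@0 -> ring=[0:NA]
Op 2: route key 0: smallest pos >= 0 is 0 -> NA
Op 3: route key 43: none >= 43, wrap to smallest pos 0 -> NA
Op 4: route key 45: none >= 45, wrap to smallest pos 0 -> NA
Op 5: route key 40: none >= 40, wrap to smallest pos 0 -> NA
Op 6: route key 21: none >= 21, wrap to smallest pos 0 -> NA
Op 7: add NB@1 -> ring=[0:NA,1:NB]
Op 8: route key 69: none >= 69, wrap to smallest pos 0 -> NA
Op 9: route key 1: smallest pos >= 1 is 1 -> NB
Op 10: route key 47: none >= 47, wrap to smallest pos 0 -> NA
Op 11: route key 4: none >= 4, wrap to smallest pos 0 -> NA

Answer: NA NA NA NA NA NA NB NA NA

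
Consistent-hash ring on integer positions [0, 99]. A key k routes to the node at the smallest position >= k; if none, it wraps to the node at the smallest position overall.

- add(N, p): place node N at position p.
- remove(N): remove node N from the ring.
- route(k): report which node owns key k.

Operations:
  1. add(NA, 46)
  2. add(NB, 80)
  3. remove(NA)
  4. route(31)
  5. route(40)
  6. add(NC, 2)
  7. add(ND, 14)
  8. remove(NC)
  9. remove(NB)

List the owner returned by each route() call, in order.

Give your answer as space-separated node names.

Answer: NB NB

Derivation:
Op 1: add NA@46 -> ring=[46:NA]
Op 2: add NB@80 -> ring=[46:NA,80:NB]
Op 3: remove NA -> ring=[80:NB]
Op 4: route key 31: smallest pos >= 31 is 80 -> NB
Op 5: route key 40: smallest pos >= 40 is 80 -> NB
Op 6: add NC@2 -> ring=[2:NC,80:NB]
Op 7: add ND@14 -> ring=[2:NC,14:ND,80:NB]
Op 8: remove NC -> ring=[14:ND,80:NB]
Op 9: remove NB -> ring=[14:ND]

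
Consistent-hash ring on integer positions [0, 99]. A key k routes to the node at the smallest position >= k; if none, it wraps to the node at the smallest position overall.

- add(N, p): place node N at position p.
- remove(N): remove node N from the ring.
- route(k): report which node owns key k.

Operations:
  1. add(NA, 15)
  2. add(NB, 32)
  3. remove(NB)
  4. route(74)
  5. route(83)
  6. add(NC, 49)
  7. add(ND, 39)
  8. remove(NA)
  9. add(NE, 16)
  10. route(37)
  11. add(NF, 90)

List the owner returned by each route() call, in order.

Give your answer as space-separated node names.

Op 1: add NA@15 -> ring=[15:NA]
Op 2: add NB@32 -> ring=[15:NA,32:NB]
Op 3: remove NB -> ring=[15:NA]
Op 4: route key 74: none >= 74, wrap to smallest pos 15 -> NA
Op 5: route key 83: none >= 83, wrap to smallest pos 15 -> NA
Op 6: add NC@49 -> ring=[15:NA,49:NC]
Op 7: add ND@39 -> ring=[15:NA,39:ND,49:NC]
Op 8: remove NA -> ring=[39:ND,49:NC]
Op 9: add NE@16 -> ring=[16:NE,39:ND,49:NC]
Op 10: route key 37: smallest pos >= 37 is 39 -> ND
Op 11: add NF@90 -> ring=[16:NE,39:ND,49:NC,90:NF]

Answer: NA NA ND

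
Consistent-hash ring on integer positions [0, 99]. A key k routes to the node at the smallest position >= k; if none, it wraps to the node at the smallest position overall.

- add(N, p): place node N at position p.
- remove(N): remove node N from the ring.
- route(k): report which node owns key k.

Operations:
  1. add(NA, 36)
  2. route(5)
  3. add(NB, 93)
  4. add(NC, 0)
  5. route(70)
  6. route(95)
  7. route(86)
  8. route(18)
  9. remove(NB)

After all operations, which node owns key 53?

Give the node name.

Op 1: add NA@36 -> ring=[36:NA]
Op 2: route key 5: smallest pos >= 5 is 36 -> NA
Op 3: add NB@93 -> ring=[36:NA,93:NB]
Op 4: add NC@0 -> ring=[0:NC,36:NA,93:NB]
Op 5: route key 70: smallest pos >= 70 is 93 -> NB
Op 6: route key 95: none >= 95, wrap to smallest pos 0 -> NC
Op 7: route key 86: smallest pos >= 86 is 93 -> NB
Op 8: route key 18: smallest pos >= 18 is 36 -> NA
Op 9: remove NB -> ring=[0:NC,36:NA]
Final route key 53: none >= 53, wrap to smallest pos 0 -> NC

Answer: NC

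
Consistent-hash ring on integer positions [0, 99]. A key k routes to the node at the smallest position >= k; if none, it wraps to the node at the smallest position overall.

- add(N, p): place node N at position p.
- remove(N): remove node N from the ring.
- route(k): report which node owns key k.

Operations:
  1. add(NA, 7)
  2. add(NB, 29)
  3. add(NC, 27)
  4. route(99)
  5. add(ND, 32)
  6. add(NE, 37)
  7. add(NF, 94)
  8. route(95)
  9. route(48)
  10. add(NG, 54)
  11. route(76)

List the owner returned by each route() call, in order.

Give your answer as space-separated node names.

Answer: NA NA NF NF

Derivation:
Op 1: add NA@7 -> ring=[7:NA]
Op 2: add NB@29 -> ring=[7:NA,29:NB]
Op 3: add NC@27 -> ring=[7:NA,27:NC,29:NB]
Op 4: route key 99: none >= 99, wrap to smallest pos 7 -> NA
Op 5: add ND@32 -> ring=[7:NA,27:NC,29:NB,32:ND]
Op 6: add NE@37 -> ring=[7:NA,27:NC,29:NB,32:ND,37:NE]
Op 7: add NF@94 -> ring=[7:NA,27:NC,29:NB,32:ND,37:NE,94:NF]
Op 8: route key 95: none >= 95, wrap to smallest pos 7 -> NA
Op 9: route key 48: smallest pos >= 48 is 94 -> NF
Op 10: add NG@54 -> ring=[7:NA,27:NC,29:NB,32:ND,37:NE,54:NG,94:NF]
Op 11: route key 76: smallest pos >= 76 is 94 -> NF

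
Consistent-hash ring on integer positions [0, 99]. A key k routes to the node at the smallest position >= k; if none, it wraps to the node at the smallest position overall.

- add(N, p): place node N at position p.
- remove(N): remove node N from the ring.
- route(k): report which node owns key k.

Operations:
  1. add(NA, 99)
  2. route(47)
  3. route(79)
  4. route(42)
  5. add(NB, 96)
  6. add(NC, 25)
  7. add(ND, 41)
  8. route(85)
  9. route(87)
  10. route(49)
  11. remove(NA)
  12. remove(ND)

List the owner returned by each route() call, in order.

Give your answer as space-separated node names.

Op 1: add NA@99 -> ring=[99:NA]
Op 2: route key 47: smallest pos >= 47 is 99 -> NA
Op 3: route key 79: smallest pos >= 79 is 99 -> NA
Op 4: route key 42: smallest pos >= 42 is 99 -> NA
Op 5: add NB@96 -> ring=[96:NB,99:NA]
Op 6: add NC@25 -> ring=[25:NC,96:NB,99:NA]
Op 7: add ND@41 -> ring=[25:NC,41:ND,96:NB,99:NA]
Op 8: route key 85: smallest pos >= 85 is 96 -> NB
Op 9: route key 87: smallest pos >= 87 is 96 -> NB
Op 10: route key 49: smallest pos >= 49 is 96 -> NB
Op 11: remove NA -> ring=[25:NC,41:ND,96:NB]
Op 12: remove ND -> ring=[25:NC,96:NB]

Answer: NA NA NA NB NB NB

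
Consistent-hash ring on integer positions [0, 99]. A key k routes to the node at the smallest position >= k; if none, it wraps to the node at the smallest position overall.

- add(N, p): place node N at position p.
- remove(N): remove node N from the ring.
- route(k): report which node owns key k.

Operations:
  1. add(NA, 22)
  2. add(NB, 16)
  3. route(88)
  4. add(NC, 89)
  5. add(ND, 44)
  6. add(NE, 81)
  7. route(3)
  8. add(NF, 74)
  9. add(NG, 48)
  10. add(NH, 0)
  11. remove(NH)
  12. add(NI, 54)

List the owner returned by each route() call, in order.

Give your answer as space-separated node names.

Op 1: add NA@22 -> ring=[22:NA]
Op 2: add NB@16 -> ring=[16:NB,22:NA]
Op 3: route key 88: none >= 88, wrap to smallest pos 16 -> NB
Op 4: add NC@89 -> ring=[16:NB,22:NA,89:NC]
Op 5: add ND@44 -> ring=[16:NB,22:NA,44:ND,89:NC]
Op 6: add NE@81 -> ring=[16:NB,22:NA,44:ND,81:NE,89:NC]
Op 7: route key 3: smallest pos >= 3 is 16 -> NB
Op 8: add NF@74 -> ring=[16:NB,22:NA,44:ND,74:NF,81:NE,89:NC]
Op 9: add NG@48 -> ring=[16:NB,22:NA,44:ND,48:NG,74:NF,81:NE,89:NC]
Op 10: add NH@0 -> ring=[0:NH,16:NB,22:NA,44:ND,48:NG,74:NF,81:NE,89:NC]
Op 11: remove NH -> ring=[16:NB,22:NA,44:ND,48:NG,74:NF,81:NE,89:NC]
Op 12: add NI@54 -> ring=[16:NB,22:NA,44:ND,48:NG,54:NI,74:NF,81:NE,89:NC]

Answer: NB NB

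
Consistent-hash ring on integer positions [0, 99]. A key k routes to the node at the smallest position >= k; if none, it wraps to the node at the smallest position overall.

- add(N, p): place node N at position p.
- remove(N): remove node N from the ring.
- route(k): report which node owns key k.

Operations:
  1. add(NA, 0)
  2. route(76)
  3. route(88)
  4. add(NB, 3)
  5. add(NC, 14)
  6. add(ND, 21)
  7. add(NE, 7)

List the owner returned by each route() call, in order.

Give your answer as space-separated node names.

Op 1: add NA@0 -> ring=[0:NA]
Op 2: route key 76: none >= 76, wrap to smallest pos 0 -> NA
Op 3: route key 88: none >= 88, wrap to smallest pos 0 -> NA
Op 4: add NB@3 -> ring=[0:NA,3:NB]
Op 5: add NC@14 -> ring=[0:NA,3:NB,14:NC]
Op 6: add ND@21 -> ring=[0:NA,3:NB,14:NC,21:ND]
Op 7: add NE@7 -> ring=[0:NA,3:NB,7:NE,14:NC,21:ND]

Answer: NA NA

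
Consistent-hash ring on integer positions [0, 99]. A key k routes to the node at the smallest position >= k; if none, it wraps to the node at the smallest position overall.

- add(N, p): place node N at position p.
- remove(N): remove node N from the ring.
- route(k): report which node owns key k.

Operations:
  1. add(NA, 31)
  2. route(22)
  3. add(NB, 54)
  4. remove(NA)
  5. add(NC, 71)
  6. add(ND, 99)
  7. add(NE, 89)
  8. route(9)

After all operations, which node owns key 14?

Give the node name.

Answer: NB

Derivation:
Op 1: add NA@31 -> ring=[31:NA]
Op 2: route key 22: smallest pos >= 22 is 31 -> NA
Op 3: add NB@54 -> ring=[31:NA,54:NB]
Op 4: remove NA -> ring=[54:NB]
Op 5: add NC@71 -> ring=[54:NB,71:NC]
Op 6: add ND@99 -> ring=[54:NB,71:NC,99:ND]
Op 7: add NE@89 -> ring=[54:NB,71:NC,89:NE,99:ND]
Op 8: route key 9: smallest pos >= 9 is 54 -> NB
Final route key 14: smallest pos >= 14 is 54 -> NB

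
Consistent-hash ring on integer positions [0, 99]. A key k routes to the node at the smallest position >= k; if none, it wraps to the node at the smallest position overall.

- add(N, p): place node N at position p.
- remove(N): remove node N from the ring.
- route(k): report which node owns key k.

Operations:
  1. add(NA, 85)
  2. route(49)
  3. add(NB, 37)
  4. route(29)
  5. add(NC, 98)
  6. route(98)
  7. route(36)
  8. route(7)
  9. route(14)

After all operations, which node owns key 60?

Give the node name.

Answer: NA

Derivation:
Op 1: add NA@85 -> ring=[85:NA]
Op 2: route key 49: smallest pos >= 49 is 85 -> NA
Op 3: add NB@37 -> ring=[37:NB,85:NA]
Op 4: route key 29: smallest pos >= 29 is 37 -> NB
Op 5: add NC@98 -> ring=[37:NB,85:NA,98:NC]
Op 6: route key 98: smallest pos >= 98 is 98 -> NC
Op 7: route key 36: smallest pos >= 36 is 37 -> NB
Op 8: route key 7: smallest pos >= 7 is 37 -> NB
Op 9: route key 14: smallest pos >= 14 is 37 -> NB
Final route key 60: smallest pos >= 60 is 85 -> NA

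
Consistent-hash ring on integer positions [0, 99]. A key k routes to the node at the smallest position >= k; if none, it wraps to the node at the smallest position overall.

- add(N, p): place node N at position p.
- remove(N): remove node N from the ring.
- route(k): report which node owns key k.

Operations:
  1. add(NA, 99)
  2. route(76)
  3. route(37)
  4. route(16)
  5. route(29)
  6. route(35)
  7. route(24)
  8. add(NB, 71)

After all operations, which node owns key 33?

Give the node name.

Op 1: add NA@99 -> ring=[99:NA]
Op 2: route key 76: smallest pos >= 76 is 99 -> NA
Op 3: route key 37: smallest pos >= 37 is 99 -> NA
Op 4: route key 16: smallest pos >= 16 is 99 -> NA
Op 5: route key 29: smallest pos >= 29 is 99 -> NA
Op 6: route key 35: smallest pos >= 35 is 99 -> NA
Op 7: route key 24: smallest pos >= 24 is 99 -> NA
Op 8: add NB@71 -> ring=[71:NB,99:NA]
Final route key 33: smallest pos >= 33 is 71 -> NB

Answer: NB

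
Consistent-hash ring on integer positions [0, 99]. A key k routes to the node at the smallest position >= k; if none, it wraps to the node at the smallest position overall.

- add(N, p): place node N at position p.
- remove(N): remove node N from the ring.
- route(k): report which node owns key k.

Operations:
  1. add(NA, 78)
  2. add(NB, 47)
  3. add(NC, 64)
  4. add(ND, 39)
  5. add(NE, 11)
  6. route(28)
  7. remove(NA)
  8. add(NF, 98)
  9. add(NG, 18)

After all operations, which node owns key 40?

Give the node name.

Answer: NB

Derivation:
Op 1: add NA@78 -> ring=[78:NA]
Op 2: add NB@47 -> ring=[47:NB,78:NA]
Op 3: add NC@64 -> ring=[47:NB,64:NC,78:NA]
Op 4: add ND@39 -> ring=[39:ND,47:NB,64:NC,78:NA]
Op 5: add NE@11 -> ring=[11:NE,39:ND,47:NB,64:NC,78:NA]
Op 6: route key 28: smallest pos >= 28 is 39 -> ND
Op 7: remove NA -> ring=[11:NE,39:ND,47:NB,64:NC]
Op 8: add NF@98 -> ring=[11:NE,39:ND,47:NB,64:NC,98:NF]
Op 9: add NG@18 -> ring=[11:NE,18:NG,39:ND,47:NB,64:NC,98:NF]
Final route key 40: smallest pos >= 40 is 47 -> NB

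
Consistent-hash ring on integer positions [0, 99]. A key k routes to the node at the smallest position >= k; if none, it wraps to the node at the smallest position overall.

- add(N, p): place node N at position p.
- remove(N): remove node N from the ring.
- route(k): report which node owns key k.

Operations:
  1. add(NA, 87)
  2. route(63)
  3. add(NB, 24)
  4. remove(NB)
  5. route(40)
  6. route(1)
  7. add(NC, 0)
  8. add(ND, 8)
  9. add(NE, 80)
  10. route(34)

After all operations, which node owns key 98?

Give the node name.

Op 1: add NA@87 -> ring=[87:NA]
Op 2: route key 63: smallest pos >= 63 is 87 -> NA
Op 3: add NB@24 -> ring=[24:NB,87:NA]
Op 4: remove NB -> ring=[87:NA]
Op 5: route key 40: smallest pos >= 40 is 87 -> NA
Op 6: route key 1: smallest pos >= 1 is 87 -> NA
Op 7: add NC@0 -> ring=[0:NC,87:NA]
Op 8: add ND@8 -> ring=[0:NC,8:ND,87:NA]
Op 9: add NE@80 -> ring=[0:NC,8:ND,80:NE,87:NA]
Op 10: route key 34: smallest pos >= 34 is 80 -> NE
Final route key 98: none >= 98, wrap to smallest pos 0 -> NC

Answer: NC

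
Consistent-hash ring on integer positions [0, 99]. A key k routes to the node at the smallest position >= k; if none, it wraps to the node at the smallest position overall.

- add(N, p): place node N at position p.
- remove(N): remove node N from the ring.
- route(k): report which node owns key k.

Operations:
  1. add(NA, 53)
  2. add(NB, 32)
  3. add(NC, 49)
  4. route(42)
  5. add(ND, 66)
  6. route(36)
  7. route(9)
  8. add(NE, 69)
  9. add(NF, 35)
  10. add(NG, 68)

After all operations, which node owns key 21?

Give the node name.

Answer: NB

Derivation:
Op 1: add NA@53 -> ring=[53:NA]
Op 2: add NB@32 -> ring=[32:NB,53:NA]
Op 3: add NC@49 -> ring=[32:NB,49:NC,53:NA]
Op 4: route key 42: smallest pos >= 42 is 49 -> NC
Op 5: add ND@66 -> ring=[32:NB,49:NC,53:NA,66:ND]
Op 6: route key 36: smallest pos >= 36 is 49 -> NC
Op 7: route key 9: smallest pos >= 9 is 32 -> NB
Op 8: add NE@69 -> ring=[32:NB,49:NC,53:NA,66:ND,69:NE]
Op 9: add NF@35 -> ring=[32:NB,35:NF,49:NC,53:NA,66:ND,69:NE]
Op 10: add NG@68 -> ring=[32:NB,35:NF,49:NC,53:NA,66:ND,68:NG,69:NE]
Final route key 21: smallest pos >= 21 is 32 -> NB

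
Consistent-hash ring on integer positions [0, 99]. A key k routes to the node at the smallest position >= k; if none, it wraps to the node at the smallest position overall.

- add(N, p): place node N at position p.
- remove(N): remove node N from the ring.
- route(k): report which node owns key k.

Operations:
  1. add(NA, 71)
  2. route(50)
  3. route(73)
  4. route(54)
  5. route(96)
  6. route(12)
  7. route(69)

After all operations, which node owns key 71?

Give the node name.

Op 1: add NA@71 -> ring=[71:NA]
Op 2: route key 50: smallest pos >= 50 is 71 -> NA
Op 3: route key 73: none >= 73, wrap to smallest pos 71 -> NA
Op 4: route key 54: smallest pos >= 54 is 71 -> NA
Op 5: route key 96: none >= 96, wrap to smallest pos 71 -> NA
Op 6: route key 12: smallest pos >= 12 is 71 -> NA
Op 7: route key 69: smallest pos >= 69 is 71 -> NA
Final route key 71: smallest pos >= 71 is 71 -> NA

Answer: NA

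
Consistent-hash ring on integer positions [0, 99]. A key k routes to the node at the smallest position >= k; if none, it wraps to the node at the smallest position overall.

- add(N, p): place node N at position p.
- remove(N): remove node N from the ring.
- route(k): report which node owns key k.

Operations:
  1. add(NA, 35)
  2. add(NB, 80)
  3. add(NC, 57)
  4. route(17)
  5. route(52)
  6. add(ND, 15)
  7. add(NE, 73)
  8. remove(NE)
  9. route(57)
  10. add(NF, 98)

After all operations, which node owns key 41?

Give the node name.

Op 1: add NA@35 -> ring=[35:NA]
Op 2: add NB@80 -> ring=[35:NA,80:NB]
Op 3: add NC@57 -> ring=[35:NA,57:NC,80:NB]
Op 4: route key 17: smallest pos >= 17 is 35 -> NA
Op 5: route key 52: smallest pos >= 52 is 57 -> NC
Op 6: add ND@15 -> ring=[15:ND,35:NA,57:NC,80:NB]
Op 7: add NE@73 -> ring=[15:ND,35:NA,57:NC,73:NE,80:NB]
Op 8: remove NE -> ring=[15:ND,35:NA,57:NC,80:NB]
Op 9: route key 57: smallest pos >= 57 is 57 -> NC
Op 10: add NF@98 -> ring=[15:ND,35:NA,57:NC,80:NB,98:NF]
Final route key 41: smallest pos >= 41 is 57 -> NC

Answer: NC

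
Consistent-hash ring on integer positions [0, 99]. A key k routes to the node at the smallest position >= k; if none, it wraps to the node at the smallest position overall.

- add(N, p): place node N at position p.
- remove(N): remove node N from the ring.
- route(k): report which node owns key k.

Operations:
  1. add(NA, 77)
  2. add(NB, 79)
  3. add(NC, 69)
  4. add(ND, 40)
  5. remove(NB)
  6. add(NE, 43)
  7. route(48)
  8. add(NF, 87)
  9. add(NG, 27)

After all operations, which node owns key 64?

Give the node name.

Op 1: add NA@77 -> ring=[77:NA]
Op 2: add NB@79 -> ring=[77:NA,79:NB]
Op 3: add NC@69 -> ring=[69:NC,77:NA,79:NB]
Op 4: add ND@40 -> ring=[40:ND,69:NC,77:NA,79:NB]
Op 5: remove NB -> ring=[40:ND,69:NC,77:NA]
Op 6: add NE@43 -> ring=[40:ND,43:NE,69:NC,77:NA]
Op 7: route key 48: smallest pos >= 48 is 69 -> NC
Op 8: add NF@87 -> ring=[40:ND,43:NE,69:NC,77:NA,87:NF]
Op 9: add NG@27 -> ring=[27:NG,40:ND,43:NE,69:NC,77:NA,87:NF]
Final route key 64: smallest pos >= 64 is 69 -> NC

Answer: NC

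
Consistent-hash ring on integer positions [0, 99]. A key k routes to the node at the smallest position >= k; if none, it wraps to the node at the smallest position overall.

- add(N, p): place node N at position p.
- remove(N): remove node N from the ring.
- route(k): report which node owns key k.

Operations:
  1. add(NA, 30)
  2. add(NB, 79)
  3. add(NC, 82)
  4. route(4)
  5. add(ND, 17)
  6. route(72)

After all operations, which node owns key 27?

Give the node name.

Op 1: add NA@30 -> ring=[30:NA]
Op 2: add NB@79 -> ring=[30:NA,79:NB]
Op 3: add NC@82 -> ring=[30:NA,79:NB,82:NC]
Op 4: route key 4: smallest pos >= 4 is 30 -> NA
Op 5: add ND@17 -> ring=[17:ND,30:NA,79:NB,82:NC]
Op 6: route key 72: smallest pos >= 72 is 79 -> NB
Final route key 27: smallest pos >= 27 is 30 -> NA

Answer: NA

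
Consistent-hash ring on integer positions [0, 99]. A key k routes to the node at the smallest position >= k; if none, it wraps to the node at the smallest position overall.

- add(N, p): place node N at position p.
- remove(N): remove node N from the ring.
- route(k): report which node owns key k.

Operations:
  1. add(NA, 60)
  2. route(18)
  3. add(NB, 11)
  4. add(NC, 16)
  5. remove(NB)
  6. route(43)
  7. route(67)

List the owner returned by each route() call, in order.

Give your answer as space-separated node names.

Answer: NA NA NC

Derivation:
Op 1: add NA@60 -> ring=[60:NA]
Op 2: route key 18: smallest pos >= 18 is 60 -> NA
Op 3: add NB@11 -> ring=[11:NB,60:NA]
Op 4: add NC@16 -> ring=[11:NB,16:NC,60:NA]
Op 5: remove NB -> ring=[16:NC,60:NA]
Op 6: route key 43: smallest pos >= 43 is 60 -> NA
Op 7: route key 67: none >= 67, wrap to smallest pos 16 -> NC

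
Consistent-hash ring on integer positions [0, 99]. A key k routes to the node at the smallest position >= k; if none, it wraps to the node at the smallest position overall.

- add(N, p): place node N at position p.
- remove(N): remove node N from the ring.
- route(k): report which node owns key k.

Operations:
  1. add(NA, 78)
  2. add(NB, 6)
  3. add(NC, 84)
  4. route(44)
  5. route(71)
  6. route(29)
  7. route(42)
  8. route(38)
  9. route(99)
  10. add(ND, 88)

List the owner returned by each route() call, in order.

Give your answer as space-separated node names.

Op 1: add NA@78 -> ring=[78:NA]
Op 2: add NB@6 -> ring=[6:NB,78:NA]
Op 3: add NC@84 -> ring=[6:NB,78:NA,84:NC]
Op 4: route key 44: smallest pos >= 44 is 78 -> NA
Op 5: route key 71: smallest pos >= 71 is 78 -> NA
Op 6: route key 29: smallest pos >= 29 is 78 -> NA
Op 7: route key 42: smallest pos >= 42 is 78 -> NA
Op 8: route key 38: smallest pos >= 38 is 78 -> NA
Op 9: route key 99: none >= 99, wrap to smallest pos 6 -> NB
Op 10: add ND@88 -> ring=[6:NB,78:NA,84:NC,88:ND]

Answer: NA NA NA NA NA NB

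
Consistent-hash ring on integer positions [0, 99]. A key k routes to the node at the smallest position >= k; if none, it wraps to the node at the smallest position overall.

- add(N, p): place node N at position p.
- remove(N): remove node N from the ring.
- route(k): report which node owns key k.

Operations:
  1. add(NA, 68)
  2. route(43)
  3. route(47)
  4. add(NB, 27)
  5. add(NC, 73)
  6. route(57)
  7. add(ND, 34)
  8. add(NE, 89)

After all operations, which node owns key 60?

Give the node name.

Answer: NA

Derivation:
Op 1: add NA@68 -> ring=[68:NA]
Op 2: route key 43: smallest pos >= 43 is 68 -> NA
Op 3: route key 47: smallest pos >= 47 is 68 -> NA
Op 4: add NB@27 -> ring=[27:NB,68:NA]
Op 5: add NC@73 -> ring=[27:NB,68:NA,73:NC]
Op 6: route key 57: smallest pos >= 57 is 68 -> NA
Op 7: add ND@34 -> ring=[27:NB,34:ND,68:NA,73:NC]
Op 8: add NE@89 -> ring=[27:NB,34:ND,68:NA,73:NC,89:NE]
Final route key 60: smallest pos >= 60 is 68 -> NA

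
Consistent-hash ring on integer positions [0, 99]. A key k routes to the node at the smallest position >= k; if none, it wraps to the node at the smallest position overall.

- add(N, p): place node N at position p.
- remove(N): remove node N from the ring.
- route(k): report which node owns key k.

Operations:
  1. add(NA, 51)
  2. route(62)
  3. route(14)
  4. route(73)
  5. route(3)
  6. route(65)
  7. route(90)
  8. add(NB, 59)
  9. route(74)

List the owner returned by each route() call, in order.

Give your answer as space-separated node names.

Answer: NA NA NA NA NA NA NA

Derivation:
Op 1: add NA@51 -> ring=[51:NA]
Op 2: route key 62: none >= 62, wrap to smallest pos 51 -> NA
Op 3: route key 14: smallest pos >= 14 is 51 -> NA
Op 4: route key 73: none >= 73, wrap to smallest pos 51 -> NA
Op 5: route key 3: smallest pos >= 3 is 51 -> NA
Op 6: route key 65: none >= 65, wrap to smallest pos 51 -> NA
Op 7: route key 90: none >= 90, wrap to smallest pos 51 -> NA
Op 8: add NB@59 -> ring=[51:NA,59:NB]
Op 9: route key 74: none >= 74, wrap to smallest pos 51 -> NA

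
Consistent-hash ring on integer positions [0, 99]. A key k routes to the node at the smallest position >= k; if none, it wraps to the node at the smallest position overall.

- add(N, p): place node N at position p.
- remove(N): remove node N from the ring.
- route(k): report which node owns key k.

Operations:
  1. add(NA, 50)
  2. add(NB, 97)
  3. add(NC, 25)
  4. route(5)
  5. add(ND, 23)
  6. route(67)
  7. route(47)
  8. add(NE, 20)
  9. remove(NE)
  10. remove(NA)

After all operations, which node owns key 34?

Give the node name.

Op 1: add NA@50 -> ring=[50:NA]
Op 2: add NB@97 -> ring=[50:NA,97:NB]
Op 3: add NC@25 -> ring=[25:NC,50:NA,97:NB]
Op 4: route key 5: smallest pos >= 5 is 25 -> NC
Op 5: add ND@23 -> ring=[23:ND,25:NC,50:NA,97:NB]
Op 6: route key 67: smallest pos >= 67 is 97 -> NB
Op 7: route key 47: smallest pos >= 47 is 50 -> NA
Op 8: add NE@20 -> ring=[20:NE,23:ND,25:NC,50:NA,97:NB]
Op 9: remove NE -> ring=[23:ND,25:NC,50:NA,97:NB]
Op 10: remove NA -> ring=[23:ND,25:NC,97:NB]
Final route key 34: smallest pos >= 34 is 97 -> NB

Answer: NB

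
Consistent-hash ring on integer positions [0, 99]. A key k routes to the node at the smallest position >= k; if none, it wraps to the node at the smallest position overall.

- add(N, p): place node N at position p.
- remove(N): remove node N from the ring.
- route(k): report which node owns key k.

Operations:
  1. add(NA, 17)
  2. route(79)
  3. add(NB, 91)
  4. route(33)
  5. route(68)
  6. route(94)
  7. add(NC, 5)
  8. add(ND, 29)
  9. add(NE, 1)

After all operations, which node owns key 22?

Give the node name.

Answer: ND

Derivation:
Op 1: add NA@17 -> ring=[17:NA]
Op 2: route key 79: none >= 79, wrap to smallest pos 17 -> NA
Op 3: add NB@91 -> ring=[17:NA,91:NB]
Op 4: route key 33: smallest pos >= 33 is 91 -> NB
Op 5: route key 68: smallest pos >= 68 is 91 -> NB
Op 6: route key 94: none >= 94, wrap to smallest pos 17 -> NA
Op 7: add NC@5 -> ring=[5:NC,17:NA,91:NB]
Op 8: add ND@29 -> ring=[5:NC,17:NA,29:ND,91:NB]
Op 9: add NE@1 -> ring=[1:NE,5:NC,17:NA,29:ND,91:NB]
Final route key 22: smallest pos >= 22 is 29 -> ND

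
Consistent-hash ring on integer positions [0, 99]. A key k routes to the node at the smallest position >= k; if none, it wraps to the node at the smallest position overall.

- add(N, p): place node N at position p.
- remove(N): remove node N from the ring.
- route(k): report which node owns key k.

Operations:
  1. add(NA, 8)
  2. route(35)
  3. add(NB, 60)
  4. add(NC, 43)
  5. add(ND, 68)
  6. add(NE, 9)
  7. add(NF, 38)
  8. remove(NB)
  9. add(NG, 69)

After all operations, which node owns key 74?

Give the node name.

Op 1: add NA@8 -> ring=[8:NA]
Op 2: route key 35: none >= 35, wrap to smallest pos 8 -> NA
Op 3: add NB@60 -> ring=[8:NA,60:NB]
Op 4: add NC@43 -> ring=[8:NA,43:NC,60:NB]
Op 5: add ND@68 -> ring=[8:NA,43:NC,60:NB,68:ND]
Op 6: add NE@9 -> ring=[8:NA,9:NE,43:NC,60:NB,68:ND]
Op 7: add NF@38 -> ring=[8:NA,9:NE,38:NF,43:NC,60:NB,68:ND]
Op 8: remove NB -> ring=[8:NA,9:NE,38:NF,43:NC,68:ND]
Op 9: add NG@69 -> ring=[8:NA,9:NE,38:NF,43:NC,68:ND,69:NG]
Final route key 74: none >= 74, wrap to smallest pos 8 -> NA

Answer: NA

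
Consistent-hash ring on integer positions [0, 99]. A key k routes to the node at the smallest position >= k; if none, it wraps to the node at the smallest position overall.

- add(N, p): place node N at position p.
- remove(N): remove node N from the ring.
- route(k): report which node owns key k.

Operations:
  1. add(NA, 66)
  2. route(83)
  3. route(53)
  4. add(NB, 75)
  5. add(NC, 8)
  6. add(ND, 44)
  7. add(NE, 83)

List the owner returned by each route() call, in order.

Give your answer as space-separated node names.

Answer: NA NA

Derivation:
Op 1: add NA@66 -> ring=[66:NA]
Op 2: route key 83: none >= 83, wrap to smallest pos 66 -> NA
Op 3: route key 53: smallest pos >= 53 is 66 -> NA
Op 4: add NB@75 -> ring=[66:NA,75:NB]
Op 5: add NC@8 -> ring=[8:NC,66:NA,75:NB]
Op 6: add ND@44 -> ring=[8:NC,44:ND,66:NA,75:NB]
Op 7: add NE@83 -> ring=[8:NC,44:ND,66:NA,75:NB,83:NE]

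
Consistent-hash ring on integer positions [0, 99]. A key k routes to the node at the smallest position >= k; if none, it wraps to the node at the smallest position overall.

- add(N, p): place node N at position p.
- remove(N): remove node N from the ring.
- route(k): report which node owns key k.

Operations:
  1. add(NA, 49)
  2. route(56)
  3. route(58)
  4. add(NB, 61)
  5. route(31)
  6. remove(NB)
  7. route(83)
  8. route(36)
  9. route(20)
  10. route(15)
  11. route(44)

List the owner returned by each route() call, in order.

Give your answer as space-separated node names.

Op 1: add NA@49 -> ring=[49:NA]
Op 2: route key 56: none >= 56, wrap to smallest pos 49 -> NA
Op 3: route key 58: none >= 58, wrap to smallest pos 49 -> NA
Op 4: add NB@61 -> ring=[49:NA,61:NB]
Op 5: route key 31: smallest pos >= 31 is 49 -> NA
Op 6: remove NB -> ring=[49:NA]
Op 7: route key 83: none >= 83, wrap to smallest pos 49 -> NA
Op 8: route key 36: smallest pos >= 36 is 49 -> NA
Op 9: route key 20: smallest pos >= 20 is 49 -> NA
Op 10: route key 15: smallest pos >= 15 is 49 -> NA
Op 11: route key 44: smallest pos >= 44 is 49 -> NA

Answer: NA NA NA NA NA NA NA NA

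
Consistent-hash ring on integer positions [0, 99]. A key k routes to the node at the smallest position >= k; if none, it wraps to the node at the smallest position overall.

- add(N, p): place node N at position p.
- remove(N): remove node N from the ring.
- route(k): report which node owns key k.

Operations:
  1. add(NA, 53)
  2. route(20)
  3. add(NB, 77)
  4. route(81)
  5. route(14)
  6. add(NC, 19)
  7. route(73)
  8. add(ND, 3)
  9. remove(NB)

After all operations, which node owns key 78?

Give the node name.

Answer: ND

Derivation:
Op 1: add NA@53 -> ring=[53:NA]
Op 2: route key 20: smallest pos >= 20 is 53 -> NA
Op 3: add NB@77 -> ring=[53:NA,77:NB]
Op 4: route key 81: none >= 81, wrap to smallest pos 53 -> NA
Op 5: route key 14: smallest pos >= 14 is 53 -> NA
Op 6: add NC@19 -> ring=[19:NC,53:NA,77:NB]
Op 7: route key 73: smallest pos >= 73 is 77 -> NB
Op 8: add ND@3 -> ring=[3:ND,19:NC,53:NA,77:NB]
Op 9: remove NB -> ring=[3:ND,19:NC,53:NA]
Final route key 78: none >= 78, wrap to smallest pos 3 -> ND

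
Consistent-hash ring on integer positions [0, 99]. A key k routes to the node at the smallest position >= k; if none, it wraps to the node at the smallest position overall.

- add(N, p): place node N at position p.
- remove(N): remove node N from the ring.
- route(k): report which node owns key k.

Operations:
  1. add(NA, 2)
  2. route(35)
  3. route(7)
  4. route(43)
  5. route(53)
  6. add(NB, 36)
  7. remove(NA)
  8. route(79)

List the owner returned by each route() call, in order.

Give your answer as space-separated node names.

Answer: NA NA NA NA NB

Derivation:
Op 1: add NA@2 -> ring=[2:NA]
Op 2: route key 35: none >= 35, wrap to smallest pos 2 -> NA
Op 3: route key 7: none >= 7, wrap to smallest pos 2 -> NA
Op 4: route key 43: none >= 43, wrap to smallest pos 2 -> NA
Op 5: route key 53: none >= 53, wrap to smallest pos 2 -> NA
Op 6: add NB@36 -> ring=[2:NA,36:NB]
Op 7: remove NA -> ring=[36:NB]
Op 8: route key 79: none >= 79, wrap to smallest pos 36 -> NB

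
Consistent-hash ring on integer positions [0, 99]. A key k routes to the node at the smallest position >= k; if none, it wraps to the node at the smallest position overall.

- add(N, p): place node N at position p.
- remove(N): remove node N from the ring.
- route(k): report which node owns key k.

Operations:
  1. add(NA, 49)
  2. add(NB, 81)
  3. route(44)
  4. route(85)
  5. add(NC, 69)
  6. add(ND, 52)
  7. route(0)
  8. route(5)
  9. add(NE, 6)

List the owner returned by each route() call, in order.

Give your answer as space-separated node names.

Op 1: add NA@49 -> ring=[49:NA]
Op 2: add NB@81 -> ring=[49:NA,81:NB]
Op 3: route key 44: smallest pos >= 44 is 49 -> NA
Op 4: route key 85: none >= 85, wrap to smallest pos 49 -> NA
Op 5: add NC@69 -> ring=[49:NA,69:NC,81:NB]
Op 6: add ND@52 -> ring=[49:NA,52:ND,69:NC,81:NB]
Op 7: route key 0: smallest pos >= 0 is 49 -> NA
Op 8: route key 5: smallest pos >= 5 is 49 -> NA
Op 9: add NE@6 -> ring=[6:NE,49:NA,52:ND,69:NC,81:NB]

Answer: NA NA NA NA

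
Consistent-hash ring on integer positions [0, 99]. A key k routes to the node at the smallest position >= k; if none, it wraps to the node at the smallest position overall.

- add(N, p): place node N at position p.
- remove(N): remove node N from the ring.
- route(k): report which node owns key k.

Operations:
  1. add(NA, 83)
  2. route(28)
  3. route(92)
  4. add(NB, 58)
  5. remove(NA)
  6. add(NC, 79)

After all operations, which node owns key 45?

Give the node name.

Answer: NB

Derivation:
Op 1: add NA@83 -> ring=[83:NA]
Op 2: route key 28: smallest pos >= 28 is 83 -> NA
Op 3: route key 92: none >= 92, wrap to smallest pos 83 -> NA
Op 4: add NB@58 -> ring=[58:NB,83:NA]
Op 5: remove NA -> ring=[58:NB]
Op 6: add NC@79 -> ring=[58:NB,79:NC]
Final route key 45: smallest pos >= 45 is 58 -> NB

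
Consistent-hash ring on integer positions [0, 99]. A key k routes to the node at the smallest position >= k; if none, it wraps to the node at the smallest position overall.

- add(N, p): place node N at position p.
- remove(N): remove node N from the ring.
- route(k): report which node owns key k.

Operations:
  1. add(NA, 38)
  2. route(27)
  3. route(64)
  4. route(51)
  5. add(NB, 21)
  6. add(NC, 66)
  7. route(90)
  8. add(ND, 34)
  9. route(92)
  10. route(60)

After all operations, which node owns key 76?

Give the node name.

Op 1: add NA@38 -> ring=[38:NA]
Op 2: route key 27: smallest pos >= 27 is 38 -> NA
Op 3: route key 64: none >= 64, wrap to smallest pos 38 -> NA
Op 4: route key 51: none >= 51, wrap to smallest pos 38 -> NA
Op 5: add NB@21 -> ring=[21:NB,38:NA]
Op 6: add NC@66 -> ring=[21:NB,38:NA,66:NC]
Op 7: route key 90: none >= 90, wrap to smallest pos 21 -> NB
Op 8: add ND@34 -> ring=[21:NB,34:ND,38:NA,66:NC]
Op 9: route key 92: none >= 92, wrap to smallest pos 21 -> NB
Op 10: route key 60: smallest pos >= 60 is 66 -> NC
Final route key 76: none >= 76, wrap to smallest pos 21 -> NB

Answer: NB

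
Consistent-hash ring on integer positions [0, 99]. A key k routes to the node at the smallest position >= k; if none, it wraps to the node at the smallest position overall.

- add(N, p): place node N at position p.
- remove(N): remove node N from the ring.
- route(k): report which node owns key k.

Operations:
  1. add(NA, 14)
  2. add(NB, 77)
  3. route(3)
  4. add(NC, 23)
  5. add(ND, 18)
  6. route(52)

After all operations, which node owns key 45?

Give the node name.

Answer: NB

Derivation:
Op 1: add NA@14 -> ring=[14:NA]
Op 2: add NB@77 -> ring=[14:NA,77:NB]
Op 3: route key 3: smallest pos >= 3 is 14 -> NA
Op 4: add NC@23 -> ring=[14:NA,23:NC,77:NB]
Op 5: add ND@18 -> ring=[14:NA,18:ND,23:NC,77:NB]
Op 6: route key 52: smallest pos >= 52 is 77 -> NB
Final route key 45: smallest pos >= 45 is 77 -> NB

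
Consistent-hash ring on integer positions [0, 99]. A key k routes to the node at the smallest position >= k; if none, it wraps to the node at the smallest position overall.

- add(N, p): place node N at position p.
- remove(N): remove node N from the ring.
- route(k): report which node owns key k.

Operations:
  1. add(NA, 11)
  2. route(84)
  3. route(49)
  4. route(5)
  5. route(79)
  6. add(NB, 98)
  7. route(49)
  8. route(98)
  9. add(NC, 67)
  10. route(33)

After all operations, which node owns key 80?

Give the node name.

Answer: NB

Derivation:
Op 1: add NA@11 -> ring=[11:NA]
Op 2: route key 84: none >= 84, wrap to smallest pos 11 -> NA
Op 3: route key 49: none >= 49, wrap to smallest pos 11 -> NA
Op 4: route key 5: smallest pos >= 5 is 11 -> NA
Op 5: route key 79: none >= 79, wrap to smallest pos 11 -> NA
Op 6: add NB@98 -> ring=[11:NA,98:NB]
Op 7: route key 49: smallest pos >= 49 is 98 -> NB
Op 8: route key 98: smallest pos >= 98 is 98 -> NB
Op 9: add NC@67 -> ring=[11:NA,67:NC,98:NB]
Op 10: route key 33: smallest pos >= 33 is 67 -> NC
Final route key 80: smallest pos >= 80 is 98 -> NB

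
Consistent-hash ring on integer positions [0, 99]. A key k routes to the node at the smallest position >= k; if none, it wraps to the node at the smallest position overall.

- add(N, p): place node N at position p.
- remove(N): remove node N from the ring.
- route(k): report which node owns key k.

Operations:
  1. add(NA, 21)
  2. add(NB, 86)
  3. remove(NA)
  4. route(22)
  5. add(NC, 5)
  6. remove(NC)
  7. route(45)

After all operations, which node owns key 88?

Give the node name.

Op 1: add NA@21 -> ring=[21:NA]
Op 2: add NB@86 -> ring=[21:NA,86:NB]
Op 3: remove NA -> ring=[86:NB]
Op 4: route key 22: smallest pos >= 22 is 86 -> NB
Op 5: add NC@5 -> ring=[5:NC,86:NB]
Op 6: remove NC -> ring=[86:NB]
Op 7: route key 45: smallest pos >= 45 is 86 -> NB
Final route key 88: none >= 88, wrap to smallest pos 86 -> NB

Answer: NB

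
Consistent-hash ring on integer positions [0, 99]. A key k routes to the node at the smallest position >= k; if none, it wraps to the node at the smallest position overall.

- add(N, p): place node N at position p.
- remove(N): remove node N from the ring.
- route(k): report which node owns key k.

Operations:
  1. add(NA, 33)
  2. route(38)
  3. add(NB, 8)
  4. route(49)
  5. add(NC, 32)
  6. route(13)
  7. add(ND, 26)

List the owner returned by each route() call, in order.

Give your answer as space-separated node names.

Op 1: add NA@33 -> ring=[33:NA]
Op 2: route key 38: none >= 38, wrap to smallest pos 33 -> NA
Op 3: add NB@8 -> ring=[8:NB,33:NA]
Op 4: route key 49: none >= 49, wrap to smallest pos 8 -> NB
Op 5: add NC@32 -> ring=[8:NB,32:NC,33:NA]
Op 6: route key 13: smallest pos >= 13 is 32 -> NC
Op 7: add ND@26 -> ring=[8:NB,26:ND,32:NC,33:NA]

Answer: NA NB NC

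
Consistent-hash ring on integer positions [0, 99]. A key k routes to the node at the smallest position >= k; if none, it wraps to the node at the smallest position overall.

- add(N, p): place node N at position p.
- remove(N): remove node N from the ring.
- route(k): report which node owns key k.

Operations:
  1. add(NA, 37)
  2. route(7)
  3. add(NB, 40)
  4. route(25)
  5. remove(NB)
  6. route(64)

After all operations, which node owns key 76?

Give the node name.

Answer: NA

Derivation:
Op 1: add NA@37 -> ring=[37:NA]
Op 2: route key 7: smallest pos >= 7 is 37 -> NA
Op 3: add NB@40 -> ring=[37:NA,40:NB]
Op 4: route key 25: smallest pos >= 25 is 37 -> NA
Op 5: remove NB -> ring=[37:NA]
Op 6: route key 64: none >= 64, wrap to smallest pos 37 -> NA
Final route key 76: none >= 76, wrap to smallest pos 37 -> NA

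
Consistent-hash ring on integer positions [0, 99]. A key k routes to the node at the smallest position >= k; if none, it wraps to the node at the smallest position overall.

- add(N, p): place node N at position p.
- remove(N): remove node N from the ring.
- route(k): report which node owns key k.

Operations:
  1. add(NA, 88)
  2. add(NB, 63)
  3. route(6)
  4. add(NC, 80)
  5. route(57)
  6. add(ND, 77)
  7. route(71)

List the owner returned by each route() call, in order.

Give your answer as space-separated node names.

Answer: NB NB ND

Derivation:
Op 1: add NA@88 -> ring=[88:NA]
Op 2: add NB@63 -> ring=[63:NB,88:NA]
Op 3: route key 6: smallest pos >= 6 is 63 -> NB
Op 4: add NC@80 -> ring=[63:NB,80:NC,88:NA]
Op 5: route key 57: smallest pos >= 57 is 63 -> NB
Op 6: add ND@77 -> ring=[63:NB,77:ND,80:NC,88:NA]
Op 7: route key 71: smallest pos >= 71 is 77 -> ND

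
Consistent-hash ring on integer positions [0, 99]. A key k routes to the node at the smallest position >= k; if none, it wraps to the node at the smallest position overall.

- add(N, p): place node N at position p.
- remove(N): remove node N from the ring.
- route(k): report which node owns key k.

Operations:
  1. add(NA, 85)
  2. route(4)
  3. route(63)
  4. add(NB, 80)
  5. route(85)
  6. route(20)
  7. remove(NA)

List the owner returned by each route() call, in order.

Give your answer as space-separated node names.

Answer: NA NA NA NB

Derivation:
Op 1: add NA@85 -> ring=[85:NA]
Op 2: route key 4: smallest pos >= 4 is 85 -> NA
Op 3: route key 63: smallest pos >= 63 is 85 -> NA
Op 4: add NB@80 -> ring=[80:NB,85:NA]
Op 5: route key 85: smallest pos >= 85 is 85 -> NA
Op 6: route key 20: smallest pos >= 20 is 80 -> NB
Op 7: remove NA -> ring=[80:NB]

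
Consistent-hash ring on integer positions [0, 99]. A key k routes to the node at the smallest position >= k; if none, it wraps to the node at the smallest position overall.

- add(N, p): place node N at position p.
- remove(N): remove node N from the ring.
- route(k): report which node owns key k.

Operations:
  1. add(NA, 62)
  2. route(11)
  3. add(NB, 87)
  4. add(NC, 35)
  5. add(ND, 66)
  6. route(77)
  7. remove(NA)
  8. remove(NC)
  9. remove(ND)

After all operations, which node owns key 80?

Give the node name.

Op 1: add NA@62 -> ring=[62:NA]
Op 2: route key 11: smallest pos >= 11 is 62 -> NA
Op 3: add NB@87 -> ring=[62:NA,87:NB]
Op 4: add NC@35 -> ring=[35:NC,62:NA,87:NB]
Op 5: add ND@66 -> ring=[35:NC,62:NA,66:ND,87:NB]
Op 6: route key 77: smallest pos >= 77 is 87 -> NB
Op 7: remove NA -> ring=[35:NC,66:ND,87:NB]
Op 8: remove NC -> ring=[66:ND,87:NB]
Op 9: remove ND -> ring=[87:NB]
Final route key 80: smallest pos >= 80 is 87 -> NB

Answer: NB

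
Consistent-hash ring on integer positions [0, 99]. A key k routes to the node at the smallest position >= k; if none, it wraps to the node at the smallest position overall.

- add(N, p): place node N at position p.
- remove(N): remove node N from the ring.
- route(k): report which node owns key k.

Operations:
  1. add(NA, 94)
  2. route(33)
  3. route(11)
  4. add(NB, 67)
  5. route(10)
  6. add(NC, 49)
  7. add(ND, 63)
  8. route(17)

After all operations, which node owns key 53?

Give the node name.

Op 1: add NA@94 -> ring=[94:NA]
Op 2: route key 33: smallest pos >= 33 is 94 -> NA
Op 3: route key 11: smallest pos >= 11 is 94 -> NA
Op 4: add NB@67 -> ring=[67:NB,94:NA]
Op 5: route key 10: smallest pos >= 10 is 67 -> NB
Op 6: add NC@49 -> ring=[49:NC,67:NB,94:NA]
Op 7: add ND@63 -> ring=[49:NC,63:ND,67:NB,94:NA]
Op 8: route key 17: smallest pos >= 17 is 49 -> NC
Final route key 53: smallest pos >= 53 is 63 -> ND

Answer: ND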